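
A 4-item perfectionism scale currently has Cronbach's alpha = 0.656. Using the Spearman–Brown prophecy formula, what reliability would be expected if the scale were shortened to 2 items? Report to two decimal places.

predicted reliability = 0.49

Length factor m = 2/4 = 0.5000
α' = m·α / (1 − (1−m)·α)
   = 2/4 × 0.656 / (1 − (1 − 2/4) × 0.656)
   = 0.3280 / 0.6720 = 0.49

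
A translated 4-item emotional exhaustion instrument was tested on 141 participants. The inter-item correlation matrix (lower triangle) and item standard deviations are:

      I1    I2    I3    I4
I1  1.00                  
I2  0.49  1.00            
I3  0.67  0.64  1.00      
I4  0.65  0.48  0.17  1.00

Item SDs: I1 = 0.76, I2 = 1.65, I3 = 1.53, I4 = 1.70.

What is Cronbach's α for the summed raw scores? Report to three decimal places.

Σσ²ᵢ = 0.76² + 1.65² + 1.53² + 1.70² = 8.5310
Covariances σ_ij = r_ij · s_i · s_j:
  σ(I1,I2) = 0.49 × 0.76 × 1.65 = 0.6145
  σ(I1,I3) = 0.67 × 0.76 × 1.53 = 0.7791
  σ(I1,I4) = 0.65 × 0.76 × 1.70 = 0.8398
  σ(I2,I3) = 0.64 × 1.65 × 1.53 = 1.6157
  σ(I2,I4) = 0.48 × 1.65 × 1.70 = 1.3464
  σ(I3,I4) = 0.17 × 1.53 × 1.70 = 0.4422
σ²_T = Σσ²ᵢ + 2·Σσ_ij = 8.5310 + 2 × 5.6377 = 19.8064
α = (4/3)·(1 − 8.5310/19.8064) = 0.759

α = 0.759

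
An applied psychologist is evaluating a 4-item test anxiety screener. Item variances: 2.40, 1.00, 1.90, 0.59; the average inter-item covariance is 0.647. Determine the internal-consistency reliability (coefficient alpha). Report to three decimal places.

α = 0.758

ΣVar(i) = 2.40 + 1.00 + 1.90 + 0.59 = 5.89
Sum of the 6 distinct covariances = 6 × 0.647 = 3.882
Var(T) = ΣVar(i) + 2·Σcov = 5.89 + 2 × 3.882 = 13.654
α = (4/3)·(1 − 5.89/13.654) = 0.758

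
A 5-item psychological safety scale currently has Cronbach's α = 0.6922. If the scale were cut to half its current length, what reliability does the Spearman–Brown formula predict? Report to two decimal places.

predicted reliability = 0.53

Length factor m = 1/2
α' = m·α / (1 − (1−m)·α)
   = 1/2 × 0.6922 / (1 − (1 − 1/2) × 0.6922)
   = 0.3461 / 0.6539 = 0.53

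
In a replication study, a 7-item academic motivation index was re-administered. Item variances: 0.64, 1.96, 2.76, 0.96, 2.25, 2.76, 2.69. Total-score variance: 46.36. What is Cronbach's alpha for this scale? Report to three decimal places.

Σσᵢ² = 0.64 + 1.96 + 2.76 + 0.96 + 2.25 + 2.76 + 2.69 = 14.02
α = (k/(k−1))·(1 − Σσᵢ²/total variance) = (7/6)·(1 − 14.02/46.36) = 0.814

α = 0.814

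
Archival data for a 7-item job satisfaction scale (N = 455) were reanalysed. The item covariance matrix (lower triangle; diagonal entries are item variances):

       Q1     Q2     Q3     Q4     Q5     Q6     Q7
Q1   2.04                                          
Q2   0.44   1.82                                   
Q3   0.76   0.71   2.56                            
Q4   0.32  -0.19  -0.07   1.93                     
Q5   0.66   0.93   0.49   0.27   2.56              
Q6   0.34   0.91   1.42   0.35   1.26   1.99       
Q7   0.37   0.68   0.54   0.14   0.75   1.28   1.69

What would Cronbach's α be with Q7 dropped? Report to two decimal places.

Remaining items: Q1, Q2, Q3, Q4, Q5, Q6 (k = 6).
Σσ²ᵢ = 2.04 + 1.82 + 2.56 + 1.93 + 2.56 + 1.99 = 12.90
σ²_T = 12.90 + 2 × 8.60 = 30.10
α (item deleted) = (6/5)·(1 − 12.90/30.10) = 0.69

α = 0.69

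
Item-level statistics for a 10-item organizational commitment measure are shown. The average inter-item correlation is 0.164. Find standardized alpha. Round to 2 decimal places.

α = 0.66

Standardized α = k·r̄ / (1 + (k−1)·r̄) = 10 × 0.164 / (1 + 9 × 0.164)
  = 1.6400 / 2.4760 = 0.66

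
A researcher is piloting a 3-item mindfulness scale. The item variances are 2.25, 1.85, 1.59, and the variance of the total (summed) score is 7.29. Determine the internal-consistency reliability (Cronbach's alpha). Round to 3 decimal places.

Cronbach's alpha = 0.329

Σσᵢ² = 2.25 + 1.85 + 1.59 = 5.69
α = (k/(k−1))·(1 − Σσᵢ²/total variance) = (3/2)·(1 − 5.69/7.29) = 0.329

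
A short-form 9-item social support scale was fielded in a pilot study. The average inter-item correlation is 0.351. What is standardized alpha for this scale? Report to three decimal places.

α = 0.830

Standardized α = k·r̄ / (1 + (k−1)·r̄) = 9 × 0.351 / (1 + 8 × 0.351)
  = 3.1590 / 3.8080 = 0.830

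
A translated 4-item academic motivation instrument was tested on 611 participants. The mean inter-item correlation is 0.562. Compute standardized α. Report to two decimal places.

Standardized α = k·r̄ / (1 + (k−1)·r̄) = 4 × 0.562 / (1 + 3 × 0.562)
  = 2.2480 / 2.6860 = 0.84

α = 0.84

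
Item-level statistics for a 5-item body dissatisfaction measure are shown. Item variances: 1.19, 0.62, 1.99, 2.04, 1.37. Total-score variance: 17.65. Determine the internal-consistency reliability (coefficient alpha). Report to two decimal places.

sum of item variances = 1.19 + 0.62 + 1.99 + 2.04 + 1.37 = 7.21
α = (k/(k−1))·(1 − sum of item variances/σ²_total) = (5/4)·(1 − 7.21/17.65) = 0.74

α = 0.74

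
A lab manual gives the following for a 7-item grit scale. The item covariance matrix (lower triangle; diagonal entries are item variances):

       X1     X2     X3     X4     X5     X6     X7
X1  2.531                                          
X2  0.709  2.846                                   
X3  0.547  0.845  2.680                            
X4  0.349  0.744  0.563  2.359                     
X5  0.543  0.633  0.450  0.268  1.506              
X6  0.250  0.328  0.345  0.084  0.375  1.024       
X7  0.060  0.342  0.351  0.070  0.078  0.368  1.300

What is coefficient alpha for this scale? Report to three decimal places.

Σσ²ᵢ = 2.531 + 2.846 + 2.680 + 2.359 + 1.506 + 1.024 + 1.300 = 14.246
Sum of off-diagonal covariances = 8.302
total variance = 14.246 + 2 × 8.302 = 30.850
α = (k/(k−1))·(1 − Σσ²ᵢ/total variance) = (7/6)·(1 − 14.246/30.850) = 0.628

α = 0.628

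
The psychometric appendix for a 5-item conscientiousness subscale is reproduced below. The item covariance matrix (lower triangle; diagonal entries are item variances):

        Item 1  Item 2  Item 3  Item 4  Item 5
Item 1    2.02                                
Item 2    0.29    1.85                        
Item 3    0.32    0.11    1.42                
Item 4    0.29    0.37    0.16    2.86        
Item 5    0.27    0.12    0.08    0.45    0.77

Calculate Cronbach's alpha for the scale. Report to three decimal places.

sum of item variances = 2.02 + 1.85 + 1.42 + 2.86 + 0.77 = 8.92
Σ_{i<j} σ_ij = 2.46
σ²_total = 8.92 + 2 × 2.46 = 13.84
α = (k/(k−1))·(1 − sum of item variances/σ²_total) = (5/4)·(1 − 8.92/13.84) = 0.444

α = 0.444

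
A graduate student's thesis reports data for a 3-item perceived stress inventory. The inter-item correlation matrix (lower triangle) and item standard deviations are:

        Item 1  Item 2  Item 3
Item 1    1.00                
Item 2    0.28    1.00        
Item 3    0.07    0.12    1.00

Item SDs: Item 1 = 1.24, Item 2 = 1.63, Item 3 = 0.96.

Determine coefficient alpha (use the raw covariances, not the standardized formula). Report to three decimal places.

α = 0.370

Σσ²ᵢ = 1.24² + 1.63² + 0.96² = 5.1161
Covariances σ_ij = r_ij · s_i · s_j:
  σ(Item 1,Item 2) = 0.28 × 1.24 × 1.63 = 0.5659
  σ(Item 1,Item 3) = 0.07 × 1.24 × 0.96 = 0.0833
  σ(Item 2,Item 3) = 0.12 × 1.63 × 0.96 = 0.1878
σ²_T = Σσ²ᵢ + 2·Σσ_ij = 5.1161 + 2 × 0.8370 = 6.7901
α = (3/2)·(1 − 5.1161/6.7901) = 0.370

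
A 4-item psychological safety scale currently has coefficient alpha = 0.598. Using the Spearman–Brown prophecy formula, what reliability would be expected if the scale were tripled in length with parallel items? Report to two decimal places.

Length factor m = 3
α' = m·α / (1 + (m−1)·α)
   = 3 × 0.598 / (1 + (3 − 1) × 0.598)
   = 1.7940 / 2.1960 = 0.82

predicted reliability = 0.82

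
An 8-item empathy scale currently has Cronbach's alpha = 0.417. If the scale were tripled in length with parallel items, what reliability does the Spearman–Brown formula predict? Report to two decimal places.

Length factor m = 3
α' = m·α / (1 + (m−1)·α)
   = 3 × 0.417 / (1 + (3 − 1) × 0.417)
   = 1.2510 / 1.8340 = 0.68

predicted reliability = 0.68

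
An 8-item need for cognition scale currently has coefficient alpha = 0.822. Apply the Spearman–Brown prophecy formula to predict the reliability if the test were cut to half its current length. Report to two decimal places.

Length factor m = 1/2
α' = m·α / (1 − (1−m)·α)
   = 1/2 × 0.822 / (1 − (1 − 1/2) × 0.822)
   = 0.4110 / 0.5890 = 0.70

predicted reliability = 0.70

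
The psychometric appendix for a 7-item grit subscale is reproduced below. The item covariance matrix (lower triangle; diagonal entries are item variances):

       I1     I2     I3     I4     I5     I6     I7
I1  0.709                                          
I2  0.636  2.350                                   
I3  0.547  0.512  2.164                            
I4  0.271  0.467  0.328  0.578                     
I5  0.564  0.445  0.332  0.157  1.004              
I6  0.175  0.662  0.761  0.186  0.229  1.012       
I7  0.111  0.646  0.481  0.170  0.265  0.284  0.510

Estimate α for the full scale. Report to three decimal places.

sum of item variances = 0.709 + 2.350 + 2.164 + 0.578 + 1.004 + 1.012 + 0.510 = 8.327
Σ_{i<j} σ_ij = 8.229
total variance = 8.327 + 2 × 8.229 = 24.785
α = (k/(k−1))·(1 − sum of item variances/total variance) = (7/6)·(1 − 8.327/24.785) = 0.775

α = 0.775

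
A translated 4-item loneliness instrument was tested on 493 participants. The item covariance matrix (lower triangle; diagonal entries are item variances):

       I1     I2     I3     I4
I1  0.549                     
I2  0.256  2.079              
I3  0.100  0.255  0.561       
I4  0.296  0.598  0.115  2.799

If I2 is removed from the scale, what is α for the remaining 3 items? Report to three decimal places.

α = 0.311

Remaining items: I1, I3, I4 (k = 3).
Σσᵢ² = 0.549 + 0.561 + 2.799 = 3.909
σ²_total = 3.909 + 2 × 0.511 = 4.931
α (item deleted) = (3/2)·(1 − 3.909/4.931) = 0.311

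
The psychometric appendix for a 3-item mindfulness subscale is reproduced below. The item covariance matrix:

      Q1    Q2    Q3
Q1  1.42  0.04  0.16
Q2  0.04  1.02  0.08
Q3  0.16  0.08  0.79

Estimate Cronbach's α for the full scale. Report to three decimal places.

α = 0.222

ΣVar(i) = 1.42 + 1.02 + 0.79 = 3.23
Sum of the distinct covariances = 0.28
σ²_total = 3.23 + 2 × 0.28 = 3.79
α = (k/(k−1))·(1 − ΣVar(i)/σ²_total) = (3/2)·(1 − 3.23/3.79) = 0.222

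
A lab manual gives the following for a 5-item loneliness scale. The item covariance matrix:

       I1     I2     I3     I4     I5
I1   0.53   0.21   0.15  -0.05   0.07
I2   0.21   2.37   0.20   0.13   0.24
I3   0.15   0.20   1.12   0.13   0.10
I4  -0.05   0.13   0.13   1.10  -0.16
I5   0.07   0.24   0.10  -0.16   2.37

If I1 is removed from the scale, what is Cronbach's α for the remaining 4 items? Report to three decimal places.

Cronbach's α = 0.207

Remaining items: I2, I3, I4, I5 (k = 4).
sum of item variances = 2.37 + 1.12 + 1.10 + 2.37 = 6.96
σ²_T = 6.96 + 2 × 0.64 = 8.24
α (item deleted) = (4/3)·(1 − 6.96/8.24) = 0.207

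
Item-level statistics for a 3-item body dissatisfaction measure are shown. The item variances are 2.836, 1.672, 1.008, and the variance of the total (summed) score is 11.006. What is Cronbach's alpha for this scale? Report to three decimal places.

α = 0.748

ΣVar(i) = 2.836 + 1.672 + 1.008 = 5.516
α = (k/(k−1))·(1 − ΣVar(i)/total variance) = (3/2)·(1 − 5.516/11.006) = 0.748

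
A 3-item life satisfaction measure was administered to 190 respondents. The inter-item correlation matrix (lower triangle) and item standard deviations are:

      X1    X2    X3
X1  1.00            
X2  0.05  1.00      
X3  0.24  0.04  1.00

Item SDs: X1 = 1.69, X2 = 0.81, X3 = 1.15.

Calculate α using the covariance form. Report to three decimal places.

Σσ²ᵢ = 1.69² + 0.81² + 1.15² = 4.8347
Covariances σ_ij = r_ij · s_i · s_j:
  σ(X1,X2) = 0.05 × 1.69 × 0.81 = 0.0684
  σ(X1,X3) = 0.24 × 1.69 × 1.15 = 0.4664
  σ(X2,X3) = 0.04 × 0.81 × 1.15 = 0.0373
σ²_T = Σσ²ᵢ + 2·Σσ_ij = 4.8347 + 2 × 0.5721 = 5.9789
α = (3/2)·(1 − 4.8347/5.9789) = 0.287

α = 0.287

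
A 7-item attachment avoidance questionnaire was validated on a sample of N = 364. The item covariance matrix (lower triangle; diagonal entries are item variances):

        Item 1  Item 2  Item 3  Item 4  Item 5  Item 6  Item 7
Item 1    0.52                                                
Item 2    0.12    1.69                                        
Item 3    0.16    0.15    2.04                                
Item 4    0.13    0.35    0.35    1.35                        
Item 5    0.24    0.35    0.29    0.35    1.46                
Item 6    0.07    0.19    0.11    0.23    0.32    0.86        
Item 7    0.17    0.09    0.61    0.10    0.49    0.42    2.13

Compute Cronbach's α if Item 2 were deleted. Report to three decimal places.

α = 0.590

Remaining items: Item 1, Item 3, Item 4, Item 5, Item 6, Item 7 (k = 6).
Σσ²ᵢ = 0.52 + 2.04 + 1.35 + 1.46 + 0.86 + 2.13 = 8.36
σ²_total = 8.36 + 2 × 4.04 = 16.44
α (item deleted) = (6/5)·(1 − 8.36/16.44) = 0.590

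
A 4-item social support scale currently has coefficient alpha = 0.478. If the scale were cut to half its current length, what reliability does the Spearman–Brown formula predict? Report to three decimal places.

predicted reliability = 0.314

Length factor m = 1/2
α' = m·α / (1 − (1−m)·α)
   = 1/2 × 0.478 / (1 − (1 − 1/2) × 0.478)
   = 0.2390 / 0.7610 = 0.314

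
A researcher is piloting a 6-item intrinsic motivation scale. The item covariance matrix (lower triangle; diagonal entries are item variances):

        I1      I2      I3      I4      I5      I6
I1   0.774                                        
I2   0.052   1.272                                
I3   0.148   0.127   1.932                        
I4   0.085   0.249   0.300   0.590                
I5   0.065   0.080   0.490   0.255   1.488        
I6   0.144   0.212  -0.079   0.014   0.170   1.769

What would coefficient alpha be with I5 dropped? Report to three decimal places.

coefficient alpha = 0.354

Remaining items: I1, I2, I3, I4, I6 (k = 5).
ΣVar(i) = 0.774 + 1.272 + 1.932 + 0.590 + 1.769 = 6.337
σ²_total = 6.337 + 2 × 1.252 = 8.841
α (item deleted) = (5/4)·(1 − 6.337/8.841) = 0.354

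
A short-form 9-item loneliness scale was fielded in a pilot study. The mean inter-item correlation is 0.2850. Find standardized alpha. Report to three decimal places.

Standardized α = k·r̄ / (1 + (k−1)·r̄) = 9 × 0.2850 / (1 + 8 × 0.2850)
  = 2.5650 / 3.2800 = 0.782

α = 0.782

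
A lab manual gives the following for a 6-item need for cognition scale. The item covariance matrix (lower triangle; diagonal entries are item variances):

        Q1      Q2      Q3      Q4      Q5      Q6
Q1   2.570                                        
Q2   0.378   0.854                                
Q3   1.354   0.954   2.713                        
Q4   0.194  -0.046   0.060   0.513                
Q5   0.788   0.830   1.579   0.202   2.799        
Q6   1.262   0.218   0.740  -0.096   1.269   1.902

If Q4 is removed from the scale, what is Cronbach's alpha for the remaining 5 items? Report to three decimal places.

Cronbach's alpha = 0.792

Remaining items: Q1, Q2, Q3, Q5, Q6 (k = 5).
sum of item variances = 2.570 + 0.854 + 2.713 + 2.799 + 1.902 = 10.838
σ²_T = 10.838 + 2 × 9.372 = 29.582
α (item deleted) = (5/4)·(1 − 10.838/29.582) = 0.792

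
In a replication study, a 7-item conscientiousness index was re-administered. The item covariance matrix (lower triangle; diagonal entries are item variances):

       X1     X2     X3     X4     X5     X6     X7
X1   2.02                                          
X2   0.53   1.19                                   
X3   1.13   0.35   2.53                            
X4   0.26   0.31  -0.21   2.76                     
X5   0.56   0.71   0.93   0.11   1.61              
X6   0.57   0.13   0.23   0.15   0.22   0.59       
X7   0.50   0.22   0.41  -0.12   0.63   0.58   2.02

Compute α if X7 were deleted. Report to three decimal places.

α = 0.633

Remaining items: X1, X2, X3, X4, X5, X6 (k = 6).
ΣVar(i) = 2.02 + 1.19 + 2.53 + 2.76 + 1.61 + 0.59 = 10.70
total variance = 10.70 + 2 × 5.98 = 22.66
α (item deleted) = (6/5)·(1 − 10.70/22.66) = 0.633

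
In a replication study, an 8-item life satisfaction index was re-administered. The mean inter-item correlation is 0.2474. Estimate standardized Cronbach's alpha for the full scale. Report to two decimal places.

Standardized α = k·r̄ / (1 + (k−1)·r̄) = 8 × 0.2474 / (1 + 7 × 0.2474)
  = 1.9792 / 2.7318 = 0.72

standardized Cronbach's alpha = 0.72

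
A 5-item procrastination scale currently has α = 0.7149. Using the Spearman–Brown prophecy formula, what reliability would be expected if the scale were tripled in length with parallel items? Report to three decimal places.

predicted reliability = 0.883

Length factor m = 3
α' = m·α / (1 + (m−1)·α)
   = 3 × 0.7149 / (1 + (3 − 1) × 0.7149)
   = 2.1447 / 2.4298 = 0.883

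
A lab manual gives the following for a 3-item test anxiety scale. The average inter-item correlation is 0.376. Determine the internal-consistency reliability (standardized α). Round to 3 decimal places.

α = 0.644

Standardized α = k·r̄ / (1 + (k−1)·r̄) = 3 × 0.376 / (1 + 2 × 0.376)
  = 1.1280 / 1.7520 = 0.644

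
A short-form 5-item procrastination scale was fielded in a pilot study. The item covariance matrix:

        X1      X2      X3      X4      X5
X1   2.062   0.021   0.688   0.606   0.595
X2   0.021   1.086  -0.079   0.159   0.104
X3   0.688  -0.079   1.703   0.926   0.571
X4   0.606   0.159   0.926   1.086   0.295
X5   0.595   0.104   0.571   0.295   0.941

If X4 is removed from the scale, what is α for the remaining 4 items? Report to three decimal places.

α = 0.528

Remaining items: X1, X2, X3, X5 (k = 4).
Σσᵢ² = 2.062 + 1.086 + 1.703 + 0.941 = 5.792
Var(T) = 5.792 + 2 × 1.900 = 9.592
α (item deleted) = (4/3)·(1 − 5.792/9.592) = 0.528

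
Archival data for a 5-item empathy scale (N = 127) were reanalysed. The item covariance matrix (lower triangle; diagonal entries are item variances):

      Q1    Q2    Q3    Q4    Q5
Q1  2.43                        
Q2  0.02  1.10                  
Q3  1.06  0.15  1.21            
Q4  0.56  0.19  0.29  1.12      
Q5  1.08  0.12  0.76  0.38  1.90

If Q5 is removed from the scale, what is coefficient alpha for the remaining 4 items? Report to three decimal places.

coefficient alpha = 0.582

Remaining items: Q1, Q2, Q3, Q4 (k = 4).
Σσᵢ² = 2.43 + 1.10 + 1.21 + 1.12 = 5.86
Var(T) = 5.86 + 2 × 2.27 = 10.40
α (item deleted) = (4/3)·(1 − 5.86/10.40) = 0.582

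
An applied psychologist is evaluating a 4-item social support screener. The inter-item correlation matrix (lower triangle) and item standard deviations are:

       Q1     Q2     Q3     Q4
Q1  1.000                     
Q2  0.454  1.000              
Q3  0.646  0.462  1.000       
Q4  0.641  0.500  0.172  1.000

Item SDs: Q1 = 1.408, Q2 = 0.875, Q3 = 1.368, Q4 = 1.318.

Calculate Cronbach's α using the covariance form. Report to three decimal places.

Cronbach's α = 0.777

Σσ²ᵢ = 1.408² + 0.875² + 1.368² + 1.318² = 6.3566
Covariances σ_ij = r_ij · s_i · s_j:
  σ(Q1,Q2) = 0.454 × 1.408 × 0.875 = 0.5593
  σ(Q1,Q3) = 0.646 × 1.408 × 1.368 = 1.2443
  σ(Q1,Q4) = 0.641 × 1.408 × 1.318 = 1.1895
  σ(Q2,Q3) = 0.462 × 0.875 × 1.368 = 0.5530
  σ(Q2,Q4) = 0.500 × 0.875 × 1.318 = 0.5766
  σ(Q3,Q4) = 0.172 × 1.368 × 1.318 = 0.3101
σ²_T = Σσ²ᵢ + 2·Σσ_ij = 6.3566 + 2 × 4.4328 = 15.2222
α = (4/3)·(1 − 6.3566/15.2222) = 0.777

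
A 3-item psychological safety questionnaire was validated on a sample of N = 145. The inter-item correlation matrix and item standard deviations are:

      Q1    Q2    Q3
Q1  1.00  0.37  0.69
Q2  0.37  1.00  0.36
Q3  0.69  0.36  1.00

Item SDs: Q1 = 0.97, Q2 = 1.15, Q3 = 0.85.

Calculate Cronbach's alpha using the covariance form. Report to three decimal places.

Σσ²ᵢ = 0.97² + 1.15² + 0.85² = 2.9859
Covariances σ_ij = r_ij · s_i · s_j:
  σ(Q1,Q2) = 0.37 × 0.97 × 1.15 = 0.4127
  σ(Q1,Q3) = 0.69 × 0.97 × 0.85 = 0.5689
  σ(Q2,Q3) = 0.36 × 1.15 × 0.85 = 0.3519
σ²_T = Σσ²ᵢ + 2·Σσ_ij = 2.9859 + 2 × 1.3335 = 5.6529
α = (3/2)·(1 − 2.9859/5.6529) = 0.708

α = 0.708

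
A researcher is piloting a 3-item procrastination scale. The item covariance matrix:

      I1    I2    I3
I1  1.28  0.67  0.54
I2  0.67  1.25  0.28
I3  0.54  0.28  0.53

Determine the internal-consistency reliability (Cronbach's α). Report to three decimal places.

Σσ²ᵢ = 1.28 + 1.25 + 0.53 = 3.06
Sum of off-diagonal covariances = 1.49
total variance = 3.06 + 2 × 1.49 = 6.04
α = (k/(k−1))·(1 − Σσ²ᵢ/total variance) = (3/2)·(1 − 3.06/6.04) = 0.740

α = 0.740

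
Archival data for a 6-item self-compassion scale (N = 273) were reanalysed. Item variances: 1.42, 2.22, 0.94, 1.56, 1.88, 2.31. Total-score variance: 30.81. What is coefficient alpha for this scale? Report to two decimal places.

coefficient alpha = 0.80

sum of item variances = 1.42 + 2.22 + 0.94 + 1.56 + 1.88 + 2.31 = 10.33
α = (k/(k−1))·(1 − sum of item variances/σ²_total) = (6/5)·(1 − 10.33/30.81) = 0.80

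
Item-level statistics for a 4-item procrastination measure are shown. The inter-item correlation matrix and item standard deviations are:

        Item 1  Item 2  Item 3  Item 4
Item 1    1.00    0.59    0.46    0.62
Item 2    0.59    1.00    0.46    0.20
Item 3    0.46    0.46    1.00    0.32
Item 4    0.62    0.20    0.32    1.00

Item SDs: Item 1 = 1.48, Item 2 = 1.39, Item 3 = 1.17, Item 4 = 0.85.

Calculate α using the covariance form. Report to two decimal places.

α = 0.76

Σσ²ᵢ = 1.48² + 1.39² + 1.17² + 0.85² = 6.2139
Covariances σ_ij = r_ij · s_i · s_j:
  σ(Item 1,Item 2) = 0.59 × 1.48 × 1.39 = 1.2137
  σ(Item 1,Item 3) = 0.46 × 1.48 × 1.17 = 0.7965
  σ(Item 1,Item 4) = 0.62 × 1.48 × 0.85 = 0.7800
  σ(Item 2,Item 3) = 0.46 × 1.39 × 1.17 = 0.7481
  σ(Item 2,Item 4) = 0.20 × 1.39 × 0.85 = 0.2363
  σ(Item 3,Item 4) = 0.32 × 1.17 × 0.85 = 0.3182
σ²_T = Σσ²ᵢ + 2·Σσ_ij = 6.2139 + 2 × 4.0928 = 14.3995
α = (4/3)·(1 − 6.2139/14.3995) = 0.76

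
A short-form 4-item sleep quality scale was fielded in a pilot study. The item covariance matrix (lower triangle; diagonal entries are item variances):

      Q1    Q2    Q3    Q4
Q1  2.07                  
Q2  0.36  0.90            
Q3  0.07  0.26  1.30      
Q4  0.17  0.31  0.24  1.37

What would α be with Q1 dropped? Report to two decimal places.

Remaining items: Q2, Q3, Q4 (k = 3).
Σσᵢ² = 0.90 + 1.30 + 1.37 = 3.57
Var(T) = 3.57 + 2 × 0.81 = 5.19
α (item deleted) = (3/2)·(1 − 3.57/5.19) = 0.47

α = 0.47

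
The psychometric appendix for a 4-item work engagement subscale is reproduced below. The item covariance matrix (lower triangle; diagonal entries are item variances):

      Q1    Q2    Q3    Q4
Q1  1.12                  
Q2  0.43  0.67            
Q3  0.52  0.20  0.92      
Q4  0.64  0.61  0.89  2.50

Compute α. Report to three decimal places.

Σσ²ᵢ = 1.12 + 0.67 + 0.92 + 2.50 = 5.21
Sum of the distinct covariances = 3.29
total variance = 5.21 + 2 × 3.29 = 11.79
α = (k/(k−1))·(1 − Σσ²ᵢ/total variance) = (4/3)·(1 − 5.21/11.79) = 0.744

α = 0.744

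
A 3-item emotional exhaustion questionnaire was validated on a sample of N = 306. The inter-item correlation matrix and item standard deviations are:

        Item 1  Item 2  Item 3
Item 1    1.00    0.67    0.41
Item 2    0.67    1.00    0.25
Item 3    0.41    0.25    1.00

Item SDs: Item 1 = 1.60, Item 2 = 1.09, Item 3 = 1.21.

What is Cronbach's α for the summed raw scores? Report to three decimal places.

Cronbach's α = 0.702

Σσ²ᵢ = 1.60² + 1.09² + 1.21² = 5.2122
Covariances σ_ij = r_ij · s_i · s_j:
  σ(Item 1,Item 2) = 0.67 × 1.60 × 1.09 = 1.1685
  σ(Item 1,Item 3) = 0.41 × 1.60 × 1.21 = 0.7938
  σ(Item 2,Item 3) = 0.25 × 1.09 × 1.21 = 0.3297
σ²_T = Σσ²ᵢ + 2·Σσ_ij = 5.2122 + 2 × 2.2920 = 9.7962
α = (3/2)·(1 − 5.2122/9.7962) = 0.702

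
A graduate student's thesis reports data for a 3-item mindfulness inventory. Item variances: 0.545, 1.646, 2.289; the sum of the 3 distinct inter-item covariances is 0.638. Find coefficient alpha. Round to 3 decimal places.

Σσ²ᵢ = 0.545 + 1.646 + 2.289 = 4.480
Sum of distinct covariances = 0.638
σ²_total = Σσ²ᵢ + 2·Σcov = 4.480 + 2 × 0.638 = 5.756
α = (3/2)·(1 − 4.480/5.756) = 0.333

α = 0.333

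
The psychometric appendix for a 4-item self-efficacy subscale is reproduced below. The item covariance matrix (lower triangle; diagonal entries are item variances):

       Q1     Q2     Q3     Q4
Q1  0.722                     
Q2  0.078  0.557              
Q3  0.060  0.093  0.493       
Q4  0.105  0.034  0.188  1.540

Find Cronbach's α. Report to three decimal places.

Cronbach's α = 0.336

Σσᵢ² = 0.722 + 0.557 + 0.493 + 1.540 = 3.312
Σ_{i<j} σ_ij = 0.558
total variance = 3.312 + 2 × 0.558 = 4.428
α = (k/(k−1))·(1 − Σσᵢ²/total variance) = (4/3)·(1 − 3.312/4.428) = 0.336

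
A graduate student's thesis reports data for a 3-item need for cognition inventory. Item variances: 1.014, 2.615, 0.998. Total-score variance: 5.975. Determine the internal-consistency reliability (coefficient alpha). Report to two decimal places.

Σσ²ᵢ = 1.014 + 2.615 + 0.998 = 4.627
α = (k/(k−1))·(1 − Σσ²ᵢ/total variance) = (3/2)·(1 − 4.627/5.975) = 0.34

α = 0.34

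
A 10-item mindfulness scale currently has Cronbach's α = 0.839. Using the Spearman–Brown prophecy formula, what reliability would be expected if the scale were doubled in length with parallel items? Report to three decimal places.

Length factor m = 2
α' = m·α / (1 + (m−1)·α)
   = 2 × 0.839 / (1 + (2 − 1) × 0.839)
   = 1.6780 / 1.8390 = 0.912

predicted reliability = 0.912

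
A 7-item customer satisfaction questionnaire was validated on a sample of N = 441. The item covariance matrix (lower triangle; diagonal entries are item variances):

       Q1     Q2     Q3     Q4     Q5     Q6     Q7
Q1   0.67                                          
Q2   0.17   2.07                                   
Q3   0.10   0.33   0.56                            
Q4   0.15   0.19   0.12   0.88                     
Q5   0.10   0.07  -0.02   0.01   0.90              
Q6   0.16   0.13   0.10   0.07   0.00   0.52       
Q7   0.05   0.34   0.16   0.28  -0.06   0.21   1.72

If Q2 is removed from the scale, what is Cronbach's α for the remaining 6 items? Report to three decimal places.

Cronbach's α = 0.423

Remaining items: Q1, Q3, Q4, Q5, Q6, Q7 (k = 6).
Σσᵢ² = 0.67 + 0.56 + 0.88 + 0.90 + 0.52 + 1.72 = 5.25
total variance = 5.25 + 2 × 1.43 = 8.11
α (item deleted) = (6/5)·(1 − 5.25/8.11) = 0.423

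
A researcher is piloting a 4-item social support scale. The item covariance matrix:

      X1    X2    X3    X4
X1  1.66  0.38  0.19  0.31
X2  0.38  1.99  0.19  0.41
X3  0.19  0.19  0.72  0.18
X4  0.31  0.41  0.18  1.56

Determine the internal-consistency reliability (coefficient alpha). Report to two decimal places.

α = 0.48

sum of item variances = 1.66 + 1.99 + 0.72 + 1.56 = 5.93
Sum of the distinct covariances = 1.66
σ²_T = 5.93 + 2 × 1.66 = 9.25
α = (k/(k−1))·(1 − sum of item variances/σ²_T) = (4/3)·(1 − 5.93/9.25) = 0.48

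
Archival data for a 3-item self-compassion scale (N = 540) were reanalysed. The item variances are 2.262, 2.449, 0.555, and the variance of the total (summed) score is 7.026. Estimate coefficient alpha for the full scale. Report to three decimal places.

sum of item variances = 2.262 + 2.449 + 0.555 = 5.266
α = (k/(k−1))·(1 − sum of item variances/σ²_total) = (3/2)·(1 − 5.266/7.026) = 0.376

coefficient alpha = 0.376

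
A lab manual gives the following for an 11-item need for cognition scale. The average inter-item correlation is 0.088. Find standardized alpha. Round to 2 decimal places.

Standardized α = k·r̄ / (1 + (k−1)·r̄) = 11 × 0.088 / (1 + 10 × 0.088)
  = 0.9680 / 1.8800 = 0.51

standardized alpha = 0.51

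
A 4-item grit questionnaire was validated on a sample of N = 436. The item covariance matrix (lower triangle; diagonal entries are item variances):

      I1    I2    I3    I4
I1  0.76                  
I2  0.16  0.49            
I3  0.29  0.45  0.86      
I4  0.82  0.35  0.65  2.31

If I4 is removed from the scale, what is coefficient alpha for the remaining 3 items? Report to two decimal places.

α = 0.69

Remaining items: I1, I2, I3 (k = 3).
Σσᵢ² = 0.76 + 0.49 + 0.86 = 2.11
Var(T) = 2.11 + 2 × 0.90 = 3.91
α (item deleted) = (3/2)·(1 − 2.11/3.91) = 0.69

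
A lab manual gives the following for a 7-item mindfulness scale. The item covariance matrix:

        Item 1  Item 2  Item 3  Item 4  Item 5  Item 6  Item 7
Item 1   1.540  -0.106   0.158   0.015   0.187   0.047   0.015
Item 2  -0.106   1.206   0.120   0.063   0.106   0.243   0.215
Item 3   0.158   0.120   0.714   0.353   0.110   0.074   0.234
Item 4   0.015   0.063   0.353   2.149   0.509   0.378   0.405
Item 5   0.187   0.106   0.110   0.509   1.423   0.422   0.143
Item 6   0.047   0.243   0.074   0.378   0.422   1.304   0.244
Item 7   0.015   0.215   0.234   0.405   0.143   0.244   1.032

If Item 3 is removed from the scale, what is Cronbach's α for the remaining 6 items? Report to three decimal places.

Cronbach's α = 0.480

Remaining items: Item 1, Item 2, Item 4, Item 5, Item 6, Item 7 (k = 6).
Σσ²ᵢ = 1.540 + 1.206 + 2.149 + 1.423 + 1.304 + 1.032 = 8.654
σ²_total = 8.654 + 2 × 2.886 = 14.426
α (item deleted) = (6/5)·(1 − 8.654/14.426) = 0.480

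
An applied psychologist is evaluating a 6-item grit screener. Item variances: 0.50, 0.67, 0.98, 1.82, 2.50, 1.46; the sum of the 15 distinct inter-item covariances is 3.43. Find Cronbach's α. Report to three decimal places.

Cronbach's α = 0.557

Σσ²ᵢ = 0.50 + 0.67 + 0.98 + 1.82 + 2.50 + 1.46 = 7.93
Sum of distinct covariances = 3.43
σ²_total = Σσ²ᵢ + 2·Σcov = 7.93 + 2 × 3.43 = 14.79
α = (6/5)·(1 − 7.93/14.79) = 0.557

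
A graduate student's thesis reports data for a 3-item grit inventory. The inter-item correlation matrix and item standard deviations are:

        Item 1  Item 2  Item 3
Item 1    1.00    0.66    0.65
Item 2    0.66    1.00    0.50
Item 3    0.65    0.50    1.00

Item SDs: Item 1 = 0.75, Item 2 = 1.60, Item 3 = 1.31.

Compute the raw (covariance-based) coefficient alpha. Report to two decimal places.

Σσ²ᵢ = 0.75² + 1.60² + 1.31² = 4.8386
Covariances σ_ij = r_ij · s_i · s_j:
  σ(Item 1,Item 2) = 0.66 × 0.75 × 1.60 = 0.7920
  σ(Item 1,Item 3) = 0.65 × 0.75 × 1.31 = 0.6386
  σ(Item 2,Item 3) = 0.50 × 1.60 × 1.31 = 1.0480
σ²_T = Σσ²ᵢ + 2·Σσ_ij = 4.8386 + 2 × 2.4786 = 9.7958
α = (3/2)·(1 − 4.8386/9.7958) = 0.76

α = 0.76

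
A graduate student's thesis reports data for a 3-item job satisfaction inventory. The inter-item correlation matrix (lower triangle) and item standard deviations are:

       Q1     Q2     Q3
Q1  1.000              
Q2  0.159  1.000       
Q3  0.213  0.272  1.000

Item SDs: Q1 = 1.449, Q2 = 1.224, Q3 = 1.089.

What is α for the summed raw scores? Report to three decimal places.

Σσ²ᵢ = 1.449² + 1.224² + 1.089² = 4.7837
Covariances σ_ij = r_ij · s_i · s_j:
  σ(Q1,Q2) = 0.159 × 1.449 × 1.224 = 0.2820
  σ(Q1,Q3) = 0.213 × 1.449 × 1.089 = 0.3361
  σ(Q2,Q3) = 0.272 × 1.224 × 1.089 = 0.3626
σ²_T = Σσ²ᵢ + 2·Σσ_ij = 4.7837 + 2 × 0.9807 = 6.7451
α = (3/2)·(1 − 4.7837/6.7451) = 0.436

α = 0.436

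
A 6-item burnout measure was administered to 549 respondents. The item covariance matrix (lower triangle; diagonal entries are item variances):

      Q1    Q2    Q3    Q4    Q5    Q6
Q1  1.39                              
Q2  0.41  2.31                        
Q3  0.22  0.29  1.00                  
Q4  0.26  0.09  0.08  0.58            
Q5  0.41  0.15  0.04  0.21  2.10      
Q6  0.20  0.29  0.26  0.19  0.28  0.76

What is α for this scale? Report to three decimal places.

α = 0.544

Σσ²ᵢ = 1.39 + 2.31 + 1.00 + 0.58 + 2.10 + 0.76 = 8.14
Sum of off-diagonal covariances = 3.38
σ²_total = 8.14 + 2 × 3.38 = 14.90
α = (k/(k−1))·(1 − Σσ²ᵢ/σ²_total) = (6/5)·(1 − 8.14/14.90) = 0.544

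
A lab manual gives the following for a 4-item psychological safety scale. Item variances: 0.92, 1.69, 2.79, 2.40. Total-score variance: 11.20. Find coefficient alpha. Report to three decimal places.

coefficient alpha = 0.405

sum of item variances = 0.92 + 1.69 + 2.79 + 2.40 = 7.80
α = (k/(k−1))·(1 − sum of item variances/σ²_total) = (4/3)·(1 − 7.80/11.20) = 0.405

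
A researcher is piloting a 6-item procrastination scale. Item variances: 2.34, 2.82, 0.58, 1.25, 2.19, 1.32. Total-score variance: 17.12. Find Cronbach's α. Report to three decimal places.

Cronbach's α = 0.464

sum of item variances = 2.34 + 2.82 + 0.58 + 1.25 + 2.19 + 1.32 = 10.50
α = (k/(k−1))·(1 − sum of item variances/σ²_total) = (6/5)·(1 − 10.50/17.12) = 0.464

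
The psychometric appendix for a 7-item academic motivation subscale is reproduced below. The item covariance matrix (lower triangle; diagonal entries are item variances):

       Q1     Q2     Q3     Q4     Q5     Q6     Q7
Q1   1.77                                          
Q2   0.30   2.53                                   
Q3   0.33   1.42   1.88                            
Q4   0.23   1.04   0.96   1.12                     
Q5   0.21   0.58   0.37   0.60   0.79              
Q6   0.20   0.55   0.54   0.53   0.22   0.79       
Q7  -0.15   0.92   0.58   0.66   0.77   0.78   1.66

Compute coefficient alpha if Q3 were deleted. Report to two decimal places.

coefficient alpha = 0.76

Remaining items: Q1, Q2, Q4, Q5, Q6, Q7 (k = 6).
Σσ²ᵢ = 1.77 + 2.53 + 1.12 + 0.79 + 0.79 + 1.66 = 8.66
Var(T) = 8.66 + 2 × 7.44 = 23.54
α (item deleted) = (6/5)·(1 − 8.66/23.54) = 0.76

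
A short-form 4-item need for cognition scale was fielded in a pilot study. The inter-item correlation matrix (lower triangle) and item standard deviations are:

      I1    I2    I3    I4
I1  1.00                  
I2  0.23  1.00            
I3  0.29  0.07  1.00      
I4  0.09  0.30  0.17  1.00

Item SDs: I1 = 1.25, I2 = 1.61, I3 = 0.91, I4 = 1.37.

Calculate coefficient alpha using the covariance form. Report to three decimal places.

α = 0.479

Σσ²ᵢ = 1.25² + 1.61² + 0.91² + 1.37² = 6.8596
Covariances σ_ij = r_ij · s_i · s_j:
  σ(I1,I2) = 0.23 × 1.25 × 1.61 = 0.4629
  σ(I1,I3) = 0.29 × 1.25 × 0.91 = 0.3299
  σ(I1,I4) = 0.09 × 1.25 × 1.37 = 0.1541
  σ(I2,I3) = 0.07 × 1.61 × 0.91 = 0.1026
  σ(I2,I4) = 0.30 × 1.61 × 1.37 = 0.6617
  σ(I3,I4) = 0.17 × 0.91 × 1.37 = 0.2119
σ²_T = Σσ²ᵢ + 2·Σσ_ij = 6.8596 + 2 × 1.9231 = 10.7058
α = (4/3)·(1 − 6.8596/10.7058) = 0.479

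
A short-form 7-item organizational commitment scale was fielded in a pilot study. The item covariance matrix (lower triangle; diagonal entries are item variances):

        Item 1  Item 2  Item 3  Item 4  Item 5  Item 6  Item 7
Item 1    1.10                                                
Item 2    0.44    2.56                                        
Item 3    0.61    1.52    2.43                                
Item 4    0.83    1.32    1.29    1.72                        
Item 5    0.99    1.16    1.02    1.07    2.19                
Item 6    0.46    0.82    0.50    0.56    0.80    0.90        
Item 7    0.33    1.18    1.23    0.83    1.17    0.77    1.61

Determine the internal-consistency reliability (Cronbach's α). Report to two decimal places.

Σσᵢ² = 1.10 + 2.56 + 2.43 + 1.72 + 2.19 + 0.90 + 1.61 = 12.51
Sum of the distinct covariances = 18.90
total variance = 12.51 + 2 × 18.90 = 50.31
α = (k/(k−1))·(1 − Σσᵢ²/total variance) = (7/6)·(1 − 12.51/50.31) = 0.88

Cronbach's α = 0.88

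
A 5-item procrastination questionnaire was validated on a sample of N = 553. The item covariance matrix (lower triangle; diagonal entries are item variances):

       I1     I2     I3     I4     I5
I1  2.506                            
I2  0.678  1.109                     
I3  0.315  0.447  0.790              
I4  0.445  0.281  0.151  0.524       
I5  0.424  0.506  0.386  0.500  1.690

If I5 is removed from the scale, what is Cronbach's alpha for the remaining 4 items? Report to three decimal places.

α = 0.646

Remaining items: I1, I2, I3, I4 (k = 4).
sum of item variances = 2.506 + 1.109 + 0.790 + 0.524 = 4.929
σ²_total = 4.929 + 2 × 2.317 = 9.563
α (item deleted) = (4/3)·(1 − 4.929/9.563) = 0.646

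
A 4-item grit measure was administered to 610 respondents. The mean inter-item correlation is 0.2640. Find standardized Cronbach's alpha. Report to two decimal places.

Standardized α = k·r̄ / (1 + (k−1)·r̄) = 4 × 0.2640 / (1 + 3 × 0.2640)
  = 1.0560 / 1.7920 = 0.59

α = 0.59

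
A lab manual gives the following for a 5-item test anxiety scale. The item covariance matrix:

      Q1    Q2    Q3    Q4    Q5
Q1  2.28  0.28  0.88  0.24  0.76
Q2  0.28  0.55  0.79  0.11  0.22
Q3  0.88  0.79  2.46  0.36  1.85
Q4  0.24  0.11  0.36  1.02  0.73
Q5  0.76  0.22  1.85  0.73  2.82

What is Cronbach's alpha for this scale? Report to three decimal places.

α = 0.721

ΣVar(i) = 2.28 + 0.55 + 2.46 + 1.02 + 2.82 = 9.13
Σ_{i<j} σ_ij = 6.22
σ²_T = 9.13 + 2 × 6.22 = 21.57
α = (k/(k−1))·(1 − ΣVar(i)/σ²_T) = (5/4)·(1 − 9.13/21.57) = 0.721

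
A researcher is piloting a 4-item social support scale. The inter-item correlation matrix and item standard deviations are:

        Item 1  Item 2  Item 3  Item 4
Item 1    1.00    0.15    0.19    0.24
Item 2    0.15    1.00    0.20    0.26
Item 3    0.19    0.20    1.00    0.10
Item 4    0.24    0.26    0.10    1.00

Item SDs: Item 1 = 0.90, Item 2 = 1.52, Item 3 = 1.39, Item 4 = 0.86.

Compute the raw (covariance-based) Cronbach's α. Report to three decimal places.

Σσ²ᵢ = 0.90² + 1.52² + 1.39² + 0.86² = 5.7921
Covariances σ_ij = r_ij · s_i · s_j:
  σ(Item 1,Item 2) = 0.15 × 0.90 × 1.52 = 0.2052
  σ(Item 1,Item 3) = 0.19 × 0.90 × 1.39 = 0.2377
  σ(Item 1,Item 4) = 0.24 × 0.90 × 0.86 = 0.1858
  σ(Item 2,Item 3) = 0.20 × 1.52 × 1.39 = 0.4226
  σ(Item 2,Item 4) = 0.26 × 1.52 × 0.86 = 0.3399
  σ(Item 3,Item 4) = 0.10 × 1.39 × 0.86 = 0.1195
σ²_T = Σσ²ᵢ + 2·Σσ_ij = 5.7921 + 2 × 1.5107 = 8.8135
α = (4/3)·(1 − 5.7921/8.8135) = 0.457

α = 0.457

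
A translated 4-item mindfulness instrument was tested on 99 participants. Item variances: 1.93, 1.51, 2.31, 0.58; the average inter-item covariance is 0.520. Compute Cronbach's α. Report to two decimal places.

α = 0.66

Σσ²ᵢ = 1.93 + 1.51 + 2.31 + 0.58 = 6.33
Sum of the 6 distinct covariances = 6 × 0.520 = 3.120
total variance = Σσ²ᵢ + 2·Σcov = 6.33 + 2 × 3.120 = 12.570
α = (4/3)·(1 − 6.33/12.570) = 0.66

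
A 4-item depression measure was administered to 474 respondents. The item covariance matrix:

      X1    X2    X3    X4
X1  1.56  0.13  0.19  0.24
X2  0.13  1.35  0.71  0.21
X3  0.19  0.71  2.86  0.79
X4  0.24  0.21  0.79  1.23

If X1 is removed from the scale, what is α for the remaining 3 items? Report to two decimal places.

α = 0.58

Remaining items: X2, X3, X4 (k = 3).
Σσᵢ² = 1.35 + 2.86 + 1.23 = 5.44
σ²_total = 5.44 + 2 × 1.71 = 8.86
α (item deleted) = (3/2)·(1 − 5.44/8.86) = 0.58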